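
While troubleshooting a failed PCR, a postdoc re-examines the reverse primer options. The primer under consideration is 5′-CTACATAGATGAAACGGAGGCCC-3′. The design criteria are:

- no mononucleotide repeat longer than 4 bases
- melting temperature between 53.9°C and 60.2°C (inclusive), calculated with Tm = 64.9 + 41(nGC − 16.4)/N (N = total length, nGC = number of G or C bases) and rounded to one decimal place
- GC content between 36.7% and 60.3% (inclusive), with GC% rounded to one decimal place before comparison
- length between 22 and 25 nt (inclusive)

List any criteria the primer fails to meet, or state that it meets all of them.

Meets all criteria.

Base counts: A=8, T=3, G=6, C=6 (length 23).
homopolymer run: longest run = 3 ✓
Tm: Tm = 64.9 + 41·(12 − 16.4)/23 = 57.1°C ✓
GC content: GC 12/23 = 52.2% ✓
length: length 23 ✓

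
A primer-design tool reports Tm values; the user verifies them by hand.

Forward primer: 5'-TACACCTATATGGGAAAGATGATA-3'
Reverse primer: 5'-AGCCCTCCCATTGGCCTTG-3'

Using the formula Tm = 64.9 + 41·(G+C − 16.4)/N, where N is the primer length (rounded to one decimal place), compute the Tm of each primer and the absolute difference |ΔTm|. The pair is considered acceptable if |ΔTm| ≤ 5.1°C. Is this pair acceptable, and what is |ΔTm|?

Forward: G+C = 8, N = 24 → Tm = 64.9 + 41·(8 − 16.4)/24 = 50.6°C.
Reverse: G+C = 12, N = 19 → Tm = 64.9 + 41·(12 − 16.4)/19 = 55.4°C.
|ΔTm| = |50.6 − 55.4| = 4.8°C, ≤ 5.1°C.

|ΔTm| = 4.8°C; the pair is acceptable.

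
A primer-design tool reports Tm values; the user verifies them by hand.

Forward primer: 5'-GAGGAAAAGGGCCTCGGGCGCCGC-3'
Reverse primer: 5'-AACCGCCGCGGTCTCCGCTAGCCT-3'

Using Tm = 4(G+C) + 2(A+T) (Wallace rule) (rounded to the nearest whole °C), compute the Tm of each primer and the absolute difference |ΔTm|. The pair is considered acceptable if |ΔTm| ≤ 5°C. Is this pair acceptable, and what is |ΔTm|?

|ΔTm| = 2°C; the pair is acceptable.

Forward: A=5 T=1 G=11 C=7 → Tm = 2·6 + 4·18 = 84°C.
Reverse: A=3 T=4 G=6 C=11 → Tm = 2·7 + 4·17 = 82°C.
|ΔTm| = |84 − 82| = 2°C, ≤ 5°C.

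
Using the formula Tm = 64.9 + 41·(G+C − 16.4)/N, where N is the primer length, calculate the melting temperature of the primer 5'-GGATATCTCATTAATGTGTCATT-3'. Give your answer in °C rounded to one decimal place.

48.1°C

Base counts: A=6, T=10, G=4, C=3; G+C = 7, N = 23.
Tm = 64.9 + 41·(7 − 16.4)/23 = 64.9 + -385.40/23 = 48.1°C.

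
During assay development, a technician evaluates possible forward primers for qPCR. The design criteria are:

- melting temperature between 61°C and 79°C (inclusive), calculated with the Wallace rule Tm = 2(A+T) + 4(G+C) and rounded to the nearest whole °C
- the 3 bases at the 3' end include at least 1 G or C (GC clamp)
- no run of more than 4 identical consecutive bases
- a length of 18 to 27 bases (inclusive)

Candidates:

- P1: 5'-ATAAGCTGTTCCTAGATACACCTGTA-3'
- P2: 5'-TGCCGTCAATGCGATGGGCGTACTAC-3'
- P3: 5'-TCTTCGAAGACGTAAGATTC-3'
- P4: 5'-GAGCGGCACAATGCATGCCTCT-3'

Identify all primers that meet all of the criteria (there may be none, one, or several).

P1 and P4.

P1 (26 nt, A=8 T=8 G=4 C=6): Tm = 2·16 + 4·10 = 72°C ✓; 3' end GTA has 1 G/C ✓; longest run = 2 ✓; length 26 ✓ — passes.
P2 (26 nt, A=5 T=6 G=8 C=7): Tm = 2·11 + 4·15 = 82°C, outside 61–79°C ✗; 3' end TAC has 1 G/C ✓; longest run = 3 ✓; length 26 ✓ — fails.
P3 (20 nt, A=6 T=6 G=4 C=4): Tm = 2·12 + 4·8 = 56°C, outside 61–79°C ✗; 3' end TTC has 1 G/C ✓; longest run = 2 ✓; length 20 ✓ — fails.
P4 (22 nt, A=5 T=4 G=6 C=7): Tm = 2·9 + 4·13 = 70°C ✓; 3' end TCT has 1 G/C ✓; longest run = 2 ✓; length 22 ✓ — passes.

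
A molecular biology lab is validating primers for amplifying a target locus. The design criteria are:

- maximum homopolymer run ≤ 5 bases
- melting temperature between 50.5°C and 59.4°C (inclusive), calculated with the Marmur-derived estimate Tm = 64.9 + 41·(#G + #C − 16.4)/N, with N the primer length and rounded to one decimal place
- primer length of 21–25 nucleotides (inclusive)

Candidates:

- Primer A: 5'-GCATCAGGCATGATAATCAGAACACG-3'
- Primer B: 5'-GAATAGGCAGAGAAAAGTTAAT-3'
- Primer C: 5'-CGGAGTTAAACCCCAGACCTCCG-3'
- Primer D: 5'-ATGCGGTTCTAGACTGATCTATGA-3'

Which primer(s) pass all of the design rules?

Primer D only.

Primer A (26 nt, A=10 T=4 G=6 C=6): longest run = 2 ✓; Tm = 64.9 + 41·(12 − 16.4)/26 = 58.0°C ✓; length 26, outside 21–25 ✗ — fails.
Primer B (22 nt, A=11 T=4 G=6 C=1): longest run = 4 ✓; Tm = 64.9 + 41·(7 − 16.4)/22 = 47.4°C, outside 50.5–59.4°C ✗; length 22 ✓ — fails.
Primer C (23 nt, A=6 T=3 G=5 C=9): longest run = 4 ✓; Tm = 64.9 + 41·(14 − 16.4)/23 = 60.6°C, outside 50.5–59.4°C ✗; length 23 ✓ — fails.
Primer D (24 nt, A=6 T=8 G=6 C=4): longest run = 2 ✓; Tm = 64.9 + 41·(10 − 16.4)/24 = 54.0°C ✓; length 24 ✓ — passes.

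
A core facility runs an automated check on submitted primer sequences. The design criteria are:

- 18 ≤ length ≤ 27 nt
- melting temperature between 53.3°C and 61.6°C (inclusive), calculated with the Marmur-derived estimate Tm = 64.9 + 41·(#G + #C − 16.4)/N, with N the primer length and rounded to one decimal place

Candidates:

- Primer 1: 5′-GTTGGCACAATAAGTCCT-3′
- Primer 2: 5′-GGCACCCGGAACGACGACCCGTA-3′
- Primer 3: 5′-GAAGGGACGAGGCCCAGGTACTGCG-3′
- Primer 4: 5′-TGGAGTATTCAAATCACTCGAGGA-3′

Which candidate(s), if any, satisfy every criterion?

Primer 4 only.

Primer 1 (18 nt, A=5 T=5 G=4 C=4): length 18 ✓; Tm = 64.9 + 41·(8 − 16.4)/18 = 45.8°C, outside 53.3–61.6°C ✗ — fails.
Primer 2 (23 nt, A=6 T=1 G=7 C=9): length 23 ✓; Tm = 64.9 + 41·(16 − 16.4)/23 = 64.2°C, outside 53.3–61.6°C ✗ — fails.
Primer 3 (25 nt, A=6 T=2 G=11 C=6): length 25 ✓; Tm = 64.9 + 41·(17 − 16.4)/25 = 65.9°C, outside 53.3–61.6°C ✗ — fails.
Primer 4 (24 nt, A=8 T=6 G=6 C=4): length 24 ✓; Tm = 64.9 + 41·(10 − 16.4)/24 = 54.0°C ✓ — passes.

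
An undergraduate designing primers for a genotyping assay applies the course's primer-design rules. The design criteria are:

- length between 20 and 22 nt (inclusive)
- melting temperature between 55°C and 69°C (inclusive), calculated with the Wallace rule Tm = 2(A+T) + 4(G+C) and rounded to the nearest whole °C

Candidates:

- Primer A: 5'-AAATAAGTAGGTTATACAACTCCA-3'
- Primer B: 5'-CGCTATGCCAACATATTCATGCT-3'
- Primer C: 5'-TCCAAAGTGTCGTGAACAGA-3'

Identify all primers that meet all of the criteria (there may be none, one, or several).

Primer C only.

Primer A (24 nt, A=11 T=6 G=3 C=4): length 24, outside 20–22 ✗; Tm = 2·17 + 4·7 = 62°C ✓ — fails.
Primer B (23 nt, A=6 T=7 G=3 C=7): length 23, outside 20–22 ✗; Tm = 2·13 + 4·10 = 66°C ✓ — fails.
Primer C (20 nt, A=7 T=4 G=5 C=4): length 20 ✓; Tm = 2·11 + 4·9 = 58°C ✓ — passes.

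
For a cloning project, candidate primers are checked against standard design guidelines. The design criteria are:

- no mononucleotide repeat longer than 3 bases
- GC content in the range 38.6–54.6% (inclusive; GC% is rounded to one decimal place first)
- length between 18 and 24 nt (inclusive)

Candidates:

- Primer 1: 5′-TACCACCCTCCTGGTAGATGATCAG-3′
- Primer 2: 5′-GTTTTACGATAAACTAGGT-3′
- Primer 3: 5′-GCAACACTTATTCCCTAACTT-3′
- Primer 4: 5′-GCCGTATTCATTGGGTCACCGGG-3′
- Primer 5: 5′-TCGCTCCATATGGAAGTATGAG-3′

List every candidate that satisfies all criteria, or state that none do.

Primer 5 only.

Primer 1 (25 nt, A=6 T=6 G=5 C=8): longest run = 3 ✓; GC 13/25 = 52.0% ✓; length 25, outside 18–24 ✗ — fails.
Primer 2 (19 nt, A=6 T=7 G=4 C=2): longest run = 4, exceeds 3 ✗; GC 6/19 = 31.6%, outside 38.6–54.6% ✗; length 19 ✓ — fails.
Primer 3 (21 nt, A=6 T=7 G=1 C=7): longest run = 3 ✓; GC 8/21 = 38.1%, outside 38.6–54.6% ✗; length 21 ✓ — fails.
Primer 4 (23 nt, A=3 T=6 G=8 C=6): longest run = 3 ✓; GC 14/23 = 60.9%, outside 38.6–54.6% ✗; length 23 ✓ — fails.
Primer 5 (22 nt, A=6 T=6 G=6 C=4): longest run = 2 ✓; GC 10/22 = 45.5% ✓; length 22 ✓ — passes.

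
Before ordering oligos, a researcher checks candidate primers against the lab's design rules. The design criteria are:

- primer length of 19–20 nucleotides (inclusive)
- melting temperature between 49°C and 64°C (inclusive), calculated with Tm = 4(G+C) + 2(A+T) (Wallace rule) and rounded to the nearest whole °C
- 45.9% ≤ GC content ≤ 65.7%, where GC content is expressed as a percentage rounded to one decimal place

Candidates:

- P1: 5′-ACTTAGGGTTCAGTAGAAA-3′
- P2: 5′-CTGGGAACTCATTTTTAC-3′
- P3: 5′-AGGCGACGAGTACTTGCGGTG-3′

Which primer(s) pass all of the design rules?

None of the candidates satisfy all criteria.

P1 (19 nt, A=7 T=5 G=5 C=2): length 19 ✓; Tm = 2·12 + 4·7 = 52°C ✓; GC 7/19 = 36.8%, outside 45.9–65.7% ✗ — fails.
P2 (18 nt, A=4 T=7 G=3 C=4): length 18, outside 19–20 ✗; Tm = 2·11 + 4·7 = 50°C ✓; GC 7/18 = 38.9%, outside 45.9–65.7% ✗ — fails.
P3 (21 nt, A=4 T=4 G=9 C=4): length 21, outside 19–20 ✗; Tm = 2·8 + 4·13 = 68°C, outside 49–64°C ✗; GC 13/21 = 61.9% ✓ — fails.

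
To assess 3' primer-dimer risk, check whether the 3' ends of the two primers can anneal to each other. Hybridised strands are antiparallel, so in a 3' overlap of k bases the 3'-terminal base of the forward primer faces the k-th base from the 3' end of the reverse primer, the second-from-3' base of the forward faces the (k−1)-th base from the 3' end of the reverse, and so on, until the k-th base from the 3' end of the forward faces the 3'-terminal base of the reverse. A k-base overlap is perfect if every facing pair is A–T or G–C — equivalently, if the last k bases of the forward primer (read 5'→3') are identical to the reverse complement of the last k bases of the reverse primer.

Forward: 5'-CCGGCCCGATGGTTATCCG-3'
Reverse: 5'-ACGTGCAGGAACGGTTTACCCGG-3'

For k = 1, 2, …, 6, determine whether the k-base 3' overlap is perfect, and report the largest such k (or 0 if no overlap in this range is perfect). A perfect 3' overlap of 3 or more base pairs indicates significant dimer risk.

Longest perfect overlap: 3 complementary base pairs; significant dimer risk (threshold 3).

Last 6 bases (5'→3') — forward …TATCCG, reverse …ACCCGG.
Reverse complement of the reverse primer's last 6 bases: CCGGGT; its first k bases are the reverse complement of the reverse primer's last k bases, so a perfect k-base overlap needs the forward primer's last k bases to equal them.
Comparing (forward last k vs required): k=1: G vs C ✗; k=2: CG vs CC ✗; k=3: CCG vs CCG ✓; k=4: TCCG vs CCGG ✗; k=5: ATCCG vs CCGGG ✗; k=6: TATCCG vs CCGGGT ✗.
Only k = 3 is perfect, so the longest perfect 3' overlap is 3.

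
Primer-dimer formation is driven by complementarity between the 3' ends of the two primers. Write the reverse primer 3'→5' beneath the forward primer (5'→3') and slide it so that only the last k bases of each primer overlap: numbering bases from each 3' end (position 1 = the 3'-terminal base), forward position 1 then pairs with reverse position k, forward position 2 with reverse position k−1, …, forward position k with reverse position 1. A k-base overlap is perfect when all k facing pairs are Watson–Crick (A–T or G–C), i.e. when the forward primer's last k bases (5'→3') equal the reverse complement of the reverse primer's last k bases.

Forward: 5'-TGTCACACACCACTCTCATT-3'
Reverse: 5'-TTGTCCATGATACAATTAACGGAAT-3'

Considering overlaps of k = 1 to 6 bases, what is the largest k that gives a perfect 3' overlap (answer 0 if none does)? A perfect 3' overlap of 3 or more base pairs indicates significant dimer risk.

Longest perfect overlap: 3 complementary base pairs; significant dimer risk (threshold 3).

Last 6 bases (5'→3') — forward …CTCATT, reverse …CGGAAT.
Reverse complement of the reverse primer's last 6 bases: ATTCCG; its first k bases are the reverse complement of the reverse primer's last k bases, so a perfect k-base overlap needs the forward primer's last k bases to equal them.
Comparing (forward last k vs required): k=1: T vs A ✗; k=2: TT vs AT ✗; k=3: ATT vs ATT ✓; k=4: CATT vs ATTC ✗; k=5: TCATT vs ATTCC ✗; k=6: CTCATT vs ATTCCG ✗.
Only k = 3 is perfect, so the longest perfect 3' overlap is 3.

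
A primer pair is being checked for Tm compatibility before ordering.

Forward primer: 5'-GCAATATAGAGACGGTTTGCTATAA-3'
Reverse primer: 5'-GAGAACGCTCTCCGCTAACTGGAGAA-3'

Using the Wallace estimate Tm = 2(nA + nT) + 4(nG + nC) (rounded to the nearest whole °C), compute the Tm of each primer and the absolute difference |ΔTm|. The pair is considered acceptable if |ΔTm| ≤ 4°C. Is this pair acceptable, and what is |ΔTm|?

|ΔTm| = 12°C; the pair is not acceptable.

Forward: A=9 T=7 G=6 C=3 → Tm = 2·16 + 4·9 = 68°C.
Reverse: A=8 T=4 G=7 C=7 → Tm = 2·12 + 4·14 = 80°C.
|ΔTm| = |68 − 80| = 12°C, > 4°C.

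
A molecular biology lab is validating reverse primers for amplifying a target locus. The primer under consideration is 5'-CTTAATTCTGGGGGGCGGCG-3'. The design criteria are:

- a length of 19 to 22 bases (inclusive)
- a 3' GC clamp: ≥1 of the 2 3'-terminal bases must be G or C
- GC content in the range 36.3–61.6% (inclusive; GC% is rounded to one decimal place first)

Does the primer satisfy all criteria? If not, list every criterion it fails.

Base counts: A=2, T=5, G=9, C=4 (length 20).
length: length 20 ✓
GC clamp: 3' end CG has 2 G/C ✓
GC content: GC 13/20 = 65.0%, outside 36.3–61.6% ✗

Fails: GC content.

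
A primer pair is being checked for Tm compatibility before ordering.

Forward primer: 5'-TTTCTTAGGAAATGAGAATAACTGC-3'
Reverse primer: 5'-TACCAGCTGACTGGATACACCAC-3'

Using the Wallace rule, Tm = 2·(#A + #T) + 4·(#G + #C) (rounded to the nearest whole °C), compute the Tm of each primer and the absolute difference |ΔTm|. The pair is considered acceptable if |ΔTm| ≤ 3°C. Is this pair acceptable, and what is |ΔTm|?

Forward: A=9 T=8 G=5 C=3 → Tm = 2·17 + 4·8 = 66°C.
Reverse: A=7 T=4 G=4 C=8 → Tm = 2·11 + 4·12 = 70°C.
|ΔTm| = |66 − 70| = 4°C, > 3°C.

|ΔTm| = 4°C; the pair is not acceptable.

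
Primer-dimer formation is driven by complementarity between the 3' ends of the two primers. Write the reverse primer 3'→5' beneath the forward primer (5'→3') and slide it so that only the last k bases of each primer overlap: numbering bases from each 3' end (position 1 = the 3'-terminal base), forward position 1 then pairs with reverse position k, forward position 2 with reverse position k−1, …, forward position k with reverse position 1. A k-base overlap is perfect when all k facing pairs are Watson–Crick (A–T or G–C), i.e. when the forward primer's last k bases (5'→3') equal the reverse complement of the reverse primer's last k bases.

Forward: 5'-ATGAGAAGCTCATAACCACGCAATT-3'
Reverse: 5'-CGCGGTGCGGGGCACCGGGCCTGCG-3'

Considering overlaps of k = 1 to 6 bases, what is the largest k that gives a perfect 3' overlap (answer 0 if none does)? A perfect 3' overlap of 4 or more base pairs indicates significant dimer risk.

Last 6 bases (5'→3') — forward …GCAATT, reverse …CCTGCG.
Reverse complement of the reverse primer's last 6 bases: CGCAGG; its first k bases are the reverse complement of the reverse primer's last k bases, so a perfect k-base overlap needs the forward primer's last k bases to equal them.
Comparing (forward last k vs required): k=1: T vs C ✗; k=2: TT vs CG ✗; k=3: ATT vs CGC ✗; k=4: AATT vs CGCA ✗; k=5: CAATT vs CGCAG ✗; k=6: GCAATT vs CGCAGG ✗.
No overlap length from 1 to 6 is perfect, so the longest perfect 3' overlap is 0.

Longest perfect overlap: 0 complementary base pairs; below the dimer-risk threshold (threshold 4).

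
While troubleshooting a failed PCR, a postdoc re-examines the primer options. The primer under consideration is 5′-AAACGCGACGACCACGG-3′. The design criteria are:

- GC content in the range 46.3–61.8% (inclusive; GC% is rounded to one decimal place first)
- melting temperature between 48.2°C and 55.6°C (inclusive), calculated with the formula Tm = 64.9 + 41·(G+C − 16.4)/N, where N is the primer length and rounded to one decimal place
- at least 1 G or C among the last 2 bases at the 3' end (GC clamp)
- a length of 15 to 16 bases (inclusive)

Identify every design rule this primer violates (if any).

Fails: GC content, length.

Base counts: A=6, T=0, G=5, C=6 (length 17).
GC content: GC 11/17 = 64.7%, outside 46.3–61.8% ✗
Tm: Tm = 64.9 + 41·(11 − 16.4)/17 = 51.9°C ✓
GC clamp: 3' end GG has 2 G/C ✓
length: length 17, outside 15–16 ✗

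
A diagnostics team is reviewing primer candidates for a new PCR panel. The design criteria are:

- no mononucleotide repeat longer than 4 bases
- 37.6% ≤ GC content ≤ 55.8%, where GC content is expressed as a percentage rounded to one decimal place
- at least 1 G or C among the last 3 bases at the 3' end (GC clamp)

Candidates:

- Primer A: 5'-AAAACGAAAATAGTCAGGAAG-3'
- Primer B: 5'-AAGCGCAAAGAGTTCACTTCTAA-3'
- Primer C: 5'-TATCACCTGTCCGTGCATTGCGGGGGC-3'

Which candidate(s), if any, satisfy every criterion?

None of the candidates satisfy all criteria.

Primer A (21 nt, A=12 T=2 G=5 C=2): longest run = 4 ✓; GC 7/21 = 33.3%, outside 37.6–55.8% ✗; 3' end AAG has 1 G/C ✓ — fails.
Primer B (23 nt, A=9 T=5 G=4 C=5): longest run = 3 ✓; GC 9/23 = 39.1% ✓; 3' end TAA has 0 G/C, need ≥1 ✗ — fails.
Primer C (27 nt, A=3 T=7 G=9 C=8): longest run = 5, exceeds 4 ✗; GC 17/27 = 63.0%, outside 37.6–55.8% ✗; 3' end GGC has 3 G/C ✓ — fails.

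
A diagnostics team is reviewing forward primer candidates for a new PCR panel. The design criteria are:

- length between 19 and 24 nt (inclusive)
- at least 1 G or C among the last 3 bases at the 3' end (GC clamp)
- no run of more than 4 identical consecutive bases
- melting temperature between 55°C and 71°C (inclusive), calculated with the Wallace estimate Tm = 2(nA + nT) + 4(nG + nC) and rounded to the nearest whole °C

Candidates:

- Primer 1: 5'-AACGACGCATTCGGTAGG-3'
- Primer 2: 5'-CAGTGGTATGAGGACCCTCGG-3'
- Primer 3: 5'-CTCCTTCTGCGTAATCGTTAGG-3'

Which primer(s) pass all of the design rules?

Primer 1 (18 nt, A=5 T=3 G=6 C=4): length 18, outside 19–24 ✗; 3' end AGG has 2 G/C ✓; longest run = 2 ✓; Tm = 2·8 + 4·10 = 56°C ✓ — fails.
Primer 2 (21 nt, A=4 T=4 G=8 C=5): length 21 ✓; 3' end CGG has 3 G/C ✓; longest run = 3 ✓; Tm = 2·8 + 4·13 = 68°C ✓ — passes.
Primer 3 (22 nt, A=3 T=8 G=5 C=6): length 22 ✓; 3' end AGG has 2 G/C ✓; longest run = 2 ✓; Tm = 2·11 + 4·11 = 66°C ✓ — passes.

Primer 2 and Primer 3.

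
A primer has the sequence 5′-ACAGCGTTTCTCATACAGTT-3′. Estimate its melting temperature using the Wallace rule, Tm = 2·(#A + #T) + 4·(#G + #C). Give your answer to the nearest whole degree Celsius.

56°C

Base counts: A=5, T=7, G=3, C=5 (length 20).
Tm = 2·(5+7) + 4·(3+5) = 2·12 + 4·8 = 24 + 32 = 56°C.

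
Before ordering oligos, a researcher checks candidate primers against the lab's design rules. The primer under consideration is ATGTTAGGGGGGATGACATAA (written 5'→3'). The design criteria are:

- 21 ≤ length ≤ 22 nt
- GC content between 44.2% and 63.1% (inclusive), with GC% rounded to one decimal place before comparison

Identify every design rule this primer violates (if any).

Fails: GC content.

Base counts: A=7, T=5, G=8, C=1 (length 21).
length: length 21 ✓
GC content: GC 9/21 = 42.9%, outside 44.2–63.1% ✗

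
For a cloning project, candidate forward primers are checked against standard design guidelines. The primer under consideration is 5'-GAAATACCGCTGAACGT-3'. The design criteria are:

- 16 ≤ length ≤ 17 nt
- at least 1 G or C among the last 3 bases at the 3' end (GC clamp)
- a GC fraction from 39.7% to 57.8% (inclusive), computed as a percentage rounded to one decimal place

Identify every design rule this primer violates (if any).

Base counts: A=6, T=3, G=4, C=4 (length 17).
length: length 17 ✓
GC clamp: 3' end CGT has 2 G/C ✓
GC content: GC 8/17 = 47.1% ✓

Meets all criteria.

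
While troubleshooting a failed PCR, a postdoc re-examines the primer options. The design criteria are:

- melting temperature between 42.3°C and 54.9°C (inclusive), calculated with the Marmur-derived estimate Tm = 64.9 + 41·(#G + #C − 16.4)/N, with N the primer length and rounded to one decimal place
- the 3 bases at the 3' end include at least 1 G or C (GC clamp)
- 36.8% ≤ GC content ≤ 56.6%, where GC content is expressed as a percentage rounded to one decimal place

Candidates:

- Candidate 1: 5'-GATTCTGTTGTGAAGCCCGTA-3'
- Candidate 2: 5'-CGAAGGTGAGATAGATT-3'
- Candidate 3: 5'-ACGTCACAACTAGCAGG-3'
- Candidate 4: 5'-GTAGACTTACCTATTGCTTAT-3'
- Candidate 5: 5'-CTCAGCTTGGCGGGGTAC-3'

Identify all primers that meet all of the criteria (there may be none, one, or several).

Candidate 1 and Candidate 3.

Candidate 1 (21 nt, A=4 T=7 G=6 C=4): Tm = 64.9 + 41·(10 − 16.4)/21 = 52.4°C ✓; 3' end GTA has 1 G/C ✓; GC 10/21 = 47.6% ✓ — passes.
Candidate 2 (17 nt, A=6 T=4 G=6 C=1): Tm = 64.9 + 41·(7 − 16.4)/17 = 42.2°C, outside 42.3–54.9°C ✗; 3' end ATT has 0 G/C, need ≥1 ✗; GC 7/17 = 41.2% ✓ — fails.
Candidate 3 (17 nt, A=6 T=2 G=4 C=5): Tm = 64.9 + 41·(9 − 16.4)/17 = 47.1°C ✓; 3' end AGG has 2 G/C ✓; GC 9/17 = 52.9% ✓ — passes.
Candidate 4 (21 nt, A=5 T=9 G=3 C=4): Tm = 64.9 + 41·(7 − 16.4)/21 = 46.5°C ✓; 3' end TAT has 0 G/C, need ≥1 ✗; GC 7/21 = 33.3%, outside 36.8–56.6% ✗ — fails.
Candidate 5 (18 nt, A=2 T=4 G=7 C=5): Tm = 64.9 + 41·(12 − 16.4)/18 = 54.9°C ✓; 3' end TAC has 1 G/C ✓; GC 12/18 = 66.7%, outside 36.8–56.6% ✗ — fails.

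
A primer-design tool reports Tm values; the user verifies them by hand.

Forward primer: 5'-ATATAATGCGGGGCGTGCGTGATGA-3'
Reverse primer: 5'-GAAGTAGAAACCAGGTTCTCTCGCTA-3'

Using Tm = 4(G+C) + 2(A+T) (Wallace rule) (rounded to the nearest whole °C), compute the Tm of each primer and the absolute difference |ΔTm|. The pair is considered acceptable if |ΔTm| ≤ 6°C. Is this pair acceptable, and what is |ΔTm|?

Forward: A=6 T=6 G=10 C=3 → Tm = 2·12 + 4·13 = 76°C.
Reverse: A=8 T=6 G=6 C=6 → Tm = 2·14 + 4·12 = 76°C.
|ΔTm| = |76 − 76| = 0°C, ≤ 6°C.

|ΔTm| = 0°C; the pair is acceptable.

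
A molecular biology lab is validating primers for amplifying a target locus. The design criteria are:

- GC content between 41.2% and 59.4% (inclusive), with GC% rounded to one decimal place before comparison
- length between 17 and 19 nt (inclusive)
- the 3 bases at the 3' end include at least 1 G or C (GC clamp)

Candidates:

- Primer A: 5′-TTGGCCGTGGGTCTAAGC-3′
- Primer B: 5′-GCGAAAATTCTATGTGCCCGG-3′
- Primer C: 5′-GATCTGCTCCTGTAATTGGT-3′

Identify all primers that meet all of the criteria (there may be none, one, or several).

Primer A (18 nt, A=2 T=5 G=7 C=4): GC 11/18 = 61.1%, outside 41.2–59.4% ✗; length 18 ✓; 3' end AGC has 2 G/C ✓ — fails.
Primer B (21 nt, A=5 T=5 G=6 C=5): GC 11/21 = 52.4% ✓; length 21, outside 17–19 ✗; 3' end CGG has 3 G/C ✓ — fails.
Primer C (20 nt, A=3 T=8 G=5 C=4): GC 9/20 = 45.0% ✓; length 20, outside 17–19 ✗; 3' end GGT has 2 G/C ✓ — fails.

None of the candidates satisfy all criteria.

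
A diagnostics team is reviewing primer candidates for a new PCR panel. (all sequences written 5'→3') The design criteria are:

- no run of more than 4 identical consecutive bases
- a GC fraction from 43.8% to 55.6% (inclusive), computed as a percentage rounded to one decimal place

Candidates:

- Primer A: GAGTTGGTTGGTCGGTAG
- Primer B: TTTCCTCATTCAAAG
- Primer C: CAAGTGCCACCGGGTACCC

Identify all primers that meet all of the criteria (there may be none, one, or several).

Primer A only.

Primer A (18 nt, A=2 T=6 G=9 C=1): longest run = 2 ✓; GC 10/18 = 55.6% ✓ — passes.
Primer B (15 nt, A=4 T=6 G=1 C=4): longest run = 3 ✓; GC 5/15 = 33.3%, outside 43.8–55.6% ✗ — fails.
Primer C (19 nt, A=4 T=2 G=5 C=8): longest run = 3 ✓; GC 13/19 = 68.4%, outside 43.8–55.6% ✗ — fails.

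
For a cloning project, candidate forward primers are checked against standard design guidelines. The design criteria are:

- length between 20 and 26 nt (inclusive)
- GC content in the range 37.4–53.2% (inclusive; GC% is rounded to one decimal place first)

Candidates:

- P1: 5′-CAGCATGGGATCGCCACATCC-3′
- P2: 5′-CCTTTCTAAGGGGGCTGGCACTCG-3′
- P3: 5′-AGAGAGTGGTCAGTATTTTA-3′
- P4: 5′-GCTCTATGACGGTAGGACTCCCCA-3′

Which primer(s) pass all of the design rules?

None of the candidates satisfy all criteria.

P1 (21 nt, A=5 T=3 G=5 C=8): length 21 ✓; GC 13/21 = 61.9%, outside 37.4–53.2% ✗ — fails.
P2 (24 nt, A=3 T=6 G=8 C=7): length 24 ✓; GC 15/24 = 62.5%, outside 37.4–53.2% ✗ — fails.
P3 (20 nt, A=6 T=7 G=6 C=1): length 20 ✓; GC 7/20 = 35.0%, outside 37.4–53.2% ✗ — fails.
P4 (24 nt, A=5 T=5 G=6 C=8): length 24 ✓; GC 14/24 = 58.3%, outside 37.4–53.2% ✗ — fails.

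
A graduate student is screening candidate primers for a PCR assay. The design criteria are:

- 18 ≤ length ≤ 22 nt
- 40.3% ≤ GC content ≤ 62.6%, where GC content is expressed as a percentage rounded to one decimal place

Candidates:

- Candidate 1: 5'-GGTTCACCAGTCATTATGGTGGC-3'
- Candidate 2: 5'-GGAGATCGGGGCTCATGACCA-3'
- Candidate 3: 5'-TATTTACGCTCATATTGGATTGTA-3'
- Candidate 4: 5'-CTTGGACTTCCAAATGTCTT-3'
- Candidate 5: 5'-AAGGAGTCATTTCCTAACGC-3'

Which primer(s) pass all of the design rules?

Candidate 2 and Candidate 5.

Candidate 1 (23 nt, A=4 T=7 G=7 C=5): length 23, outside 18–22 ✗; GC 12/23 = 52.2% ✓ — fails.
Candidate 2 (21 nt, A=5 T=3 G=8 C=5): length 21 ✓; GC 13/21 = 61.9% ✓ — passes.
Candidate 3 (24 nt, A=6 T=11 G=4 C=3): length 24, outside 18–22 ✗; GC 7/24 = 29.2%, outside 40.3–62.6% ✗ — fails.
Candidate 4 (20 nt, A=4 T=8 G=3 C=5): length 20 ✓; GC 8/20 = 40.0%, outside 40.3–62.6% ✗ — fails.
Candidate 5 (20 nt, A=6 T=5 G=4 C=5): length 20 ✓; GC 9/20 = 45.0% ✓ — passes.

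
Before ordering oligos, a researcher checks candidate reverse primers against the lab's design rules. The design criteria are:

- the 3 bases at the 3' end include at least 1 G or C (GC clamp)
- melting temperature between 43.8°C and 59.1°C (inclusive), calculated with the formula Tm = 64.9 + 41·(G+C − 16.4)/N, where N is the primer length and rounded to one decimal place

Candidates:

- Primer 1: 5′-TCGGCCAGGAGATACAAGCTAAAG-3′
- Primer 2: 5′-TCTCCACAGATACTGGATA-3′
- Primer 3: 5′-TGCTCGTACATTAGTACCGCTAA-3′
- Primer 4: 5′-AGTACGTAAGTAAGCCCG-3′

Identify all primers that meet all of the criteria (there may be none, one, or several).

Primer 1 and Primer 4.

Primer 1 (24 nt, A=9 T=3 G=7 C=5): 3' end AAG has 1 G/C ✓; Tm = 64.9 + 41·(12 − 16.4)/24 = 57.4°C ✓ — passes.
Primer 2 (19 nt, A=6 T=5 G=3 C=5): 3' end ATA has 0 G/C, need ≥1 ✗; Tm = 64.9 + 41·(8 − 16.4)/19 = 46.8°C ✓ — fails.
Primer 3 (23 nt, A=6 T=7 G=4 C=6): 3' end TAA has 0 G/C, need ≥1 ✗; Tm = 64.9 + 41·(10 − 16.4)/23 = 53.5°C ✓ — fails.
Primer 4 (18 nt, A=6 T=3 G=5 C=4): 3' end CCG has 3 G/C ✓; Tm = 64.9 + 41·(9 − 16.4)/18 = 48.0°C ✓ — passes.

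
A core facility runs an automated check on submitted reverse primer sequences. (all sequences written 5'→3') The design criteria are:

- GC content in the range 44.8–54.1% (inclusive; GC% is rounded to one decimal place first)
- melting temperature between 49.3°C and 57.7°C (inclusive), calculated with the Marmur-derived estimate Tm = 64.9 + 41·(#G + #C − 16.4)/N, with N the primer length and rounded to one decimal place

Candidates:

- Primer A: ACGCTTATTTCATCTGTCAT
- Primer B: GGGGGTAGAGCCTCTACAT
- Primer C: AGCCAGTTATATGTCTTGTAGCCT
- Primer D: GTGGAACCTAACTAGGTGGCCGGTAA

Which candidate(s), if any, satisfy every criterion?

None of the candidates satisfy all criteria.

Primer A (20 nt, A=4 T=9 G=2 C=5): GC 7/20 = 35.0%, outside 44.8–54.1% ✗; Tm = 64.9 + 41·(7 − 16.4)/20 = 45.6°C, outside 49.3–57.7°C ✗ — fails.
Primer B (19 nt, A=4 T=4 G=7 C=4): GC 11/19 = 57.9%, outside 44.8–54.1% ✗; Tm = 64.9 + 41·(11 − 16.4)/19 = 53.2°C ✓ — fails.
Primer C (24 nt, A=5 T=9 G=5 C=5): GC 10/24 = 41.7%, outside 44.8–54.1% ✗; Tm = 64.9 + 41·(10 − 16.4)/24 = 54.0°C ✓ — fails.
Primer D (26 nt, A=7 T=5 G=9 C=5): GC 14/26 = 53.8% ✓; Tm = 64.9 + 41·(14 − 16.4)/26 = 61.1°C, outside 49.3–57.7°C ✗ — fails.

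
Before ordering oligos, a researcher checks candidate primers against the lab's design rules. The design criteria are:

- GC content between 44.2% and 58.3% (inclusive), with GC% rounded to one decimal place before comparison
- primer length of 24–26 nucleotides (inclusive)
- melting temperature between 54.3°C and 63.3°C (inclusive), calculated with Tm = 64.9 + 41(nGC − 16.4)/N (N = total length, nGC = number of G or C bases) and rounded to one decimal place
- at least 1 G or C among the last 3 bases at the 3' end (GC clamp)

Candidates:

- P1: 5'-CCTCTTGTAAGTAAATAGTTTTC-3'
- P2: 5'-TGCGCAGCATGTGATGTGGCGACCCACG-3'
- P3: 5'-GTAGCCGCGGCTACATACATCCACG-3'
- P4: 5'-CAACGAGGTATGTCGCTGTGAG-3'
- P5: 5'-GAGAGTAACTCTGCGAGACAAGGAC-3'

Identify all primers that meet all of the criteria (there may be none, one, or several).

P1 (23 nt, A=6 T=10 G=3 C=4): GC 7/23 = 30.4%, outside 44.2–58.3% ✗; length 23, outside 24–26 ✗; Tm = 64.9 + 41·(7 − 16.4)/23 = 48.1°C, outside 54.3–63.3°C ✗; 3' end TTC has 1 G/C ✓ — fails.
P2 (28 nt, A=5 T=5 G=10 C=8): GC 18/28 = 64.3%, outside 44.2–58.3% ✗; length 28, outside 24–26 ✗; Tm = 64.9 + 41·(18 − 16.4)/28 = 67.2°C, outside 54.3–63.3°C ✗; 3' end ACG has 2 G/C ✓ — fails.
P3 (25 nt, A=6 T=4 G=6 C=9): GC 15/25 = 60.0%, outside 44.2–58.3% ✗; length 25 ✓; Tm = 64.9 + 41·(15 − 16.4)/25 = 62.6°C ✓; 3' end ACG has 2 G/C ✓ — fails.
P4 (22 nt, A=5 T=5 G=8 C=4): GC 12/22 = 54.5% ✓; length 22, outside 24–26 ✗; Tm = 64.9 + 41·(12 − 16.4)/22 = 56.7°C ✓; 3' end GAG has 2 G/C ✓ — fails.
P5 (25 nt, A=9 T=3 G=8 C=5): GC 13/25 = 52.0% ✓; length 25 ✓; Tm = 64.9 + 41·(13 − 16.4)/25 = 59.3°C ✓; 3' end GAC has 2 G/C ✓ — passes.

P5 only.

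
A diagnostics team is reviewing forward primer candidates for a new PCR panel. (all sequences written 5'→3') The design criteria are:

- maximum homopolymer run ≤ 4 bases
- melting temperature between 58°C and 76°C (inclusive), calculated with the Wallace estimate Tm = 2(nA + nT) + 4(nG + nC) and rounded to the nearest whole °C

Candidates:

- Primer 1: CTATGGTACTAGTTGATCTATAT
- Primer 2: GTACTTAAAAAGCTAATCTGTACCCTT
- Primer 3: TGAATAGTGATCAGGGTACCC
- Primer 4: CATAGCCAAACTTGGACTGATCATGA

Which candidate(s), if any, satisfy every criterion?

Primer 1, Primer 3 and Primer 4.

Primer 1 (23 nt, A=6 T=10 G=4 C=3): longest run = 2 ✓; Tm = 2·16 + 4·7 = 60°C ✓ — passes.
Primer 2 (27 nt, A=9 T=9 G=3 C=6): longest run = 5, exceeds 4 ✗; Tm = 2·18 + 4·9 = 72°C ✓ — fails.
Primer 3 (21 nt, A=6 T=5 G=6 C=4): longest run = 3 ✓; Tm = 2·11 + 4·10 = 62°C ✓ — passes.
Primer 4 (26 nt, A=9 T=6 G=5 C=6): longest run = 3 ✓; Tm = 2·15 + 4·11 = 74°C ✓ — passes.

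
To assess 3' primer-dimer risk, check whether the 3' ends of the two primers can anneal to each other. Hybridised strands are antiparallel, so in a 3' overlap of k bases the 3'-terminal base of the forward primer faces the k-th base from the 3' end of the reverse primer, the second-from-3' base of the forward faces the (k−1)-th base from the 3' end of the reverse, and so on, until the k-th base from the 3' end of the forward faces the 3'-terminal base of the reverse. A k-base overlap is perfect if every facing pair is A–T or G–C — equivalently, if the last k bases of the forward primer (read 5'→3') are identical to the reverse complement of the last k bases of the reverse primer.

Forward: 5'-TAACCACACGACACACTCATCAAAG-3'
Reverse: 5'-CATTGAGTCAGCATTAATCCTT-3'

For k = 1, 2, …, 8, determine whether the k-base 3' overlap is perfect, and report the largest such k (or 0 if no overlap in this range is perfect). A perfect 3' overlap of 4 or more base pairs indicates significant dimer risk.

Longest perfect overlap: 3 complementary base pairs; below the dimer-risk threshold (threshold 4).

Last 8 bases (5'→3') — forward …CATCAAAG, reverse …TAATCCTT.
Reverse complement of the reverse primer's last 8 bases: AAGGATTA; its first k bases are the reverse complement of the reverse primer's last k bases, so a perfect k-base overlap needs the forward primer's last k bases to equal them.
Comparing (forward last k vs required): k=1: G vs A ✗; k=2: AG vs AA ✗; k=3: AAG vs AAG ✓; k=4: AAAG vs AAGG ✗; k=5: CAAAG vs AAGGA ✗; k=6: TCAAAG vs AAGGAT ✗; k=7: ATCAAAG vs AAGGATT ✗; k=8: CATCAAAG vs AAGGATTA ✗.
Only k = 3 is perfect, so the longest perfect 3' overlap is 3.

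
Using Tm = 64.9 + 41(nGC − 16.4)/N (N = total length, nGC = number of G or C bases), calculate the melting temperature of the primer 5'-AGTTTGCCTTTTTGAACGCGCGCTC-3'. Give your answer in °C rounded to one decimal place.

Base counts: A=3, T=9, G=6, C=7; G+C = 13, N = 25.
Tm = 64.9 + 41·(13 − 16.4)/25 = 64.9 + -139.40/25 = 59.3°C.

59.3°C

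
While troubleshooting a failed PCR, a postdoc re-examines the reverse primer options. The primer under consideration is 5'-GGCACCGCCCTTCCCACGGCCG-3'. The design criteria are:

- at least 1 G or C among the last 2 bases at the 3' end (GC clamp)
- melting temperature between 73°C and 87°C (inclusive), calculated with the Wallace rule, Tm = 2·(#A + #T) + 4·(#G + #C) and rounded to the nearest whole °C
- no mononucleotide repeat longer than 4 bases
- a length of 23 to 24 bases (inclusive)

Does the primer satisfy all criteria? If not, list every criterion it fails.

Fails: length.

Base counts: A=2, T=2, G=6, C=12 (length 22).
GC clamp: 3' end CG has 2 G/C ✓
Tm: Tm = 2·4 + 4·18 = 80°C ✓
homopolymer run: longest run = 3 ✓
length: length 22, outside 23–24 ✗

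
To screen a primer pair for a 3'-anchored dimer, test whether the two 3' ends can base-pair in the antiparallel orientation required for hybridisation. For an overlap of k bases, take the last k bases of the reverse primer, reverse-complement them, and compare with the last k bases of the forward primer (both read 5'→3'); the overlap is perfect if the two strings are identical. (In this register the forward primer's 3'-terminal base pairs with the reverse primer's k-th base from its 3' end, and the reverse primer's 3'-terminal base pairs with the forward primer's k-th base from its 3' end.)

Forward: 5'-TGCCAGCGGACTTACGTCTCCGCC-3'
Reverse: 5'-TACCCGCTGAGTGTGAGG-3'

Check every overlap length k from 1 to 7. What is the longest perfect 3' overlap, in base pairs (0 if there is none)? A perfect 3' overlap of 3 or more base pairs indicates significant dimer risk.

Last 7 bases (5'→3') — forward …CTCCGCC, reverse …TGTGAGG.
Reverse complement of the reverse primer's last 7 bases: CCTCACA; its first k bases are the reverse complement of the reverse primer's last k bases, so a perfect k-base overlap needs the forward primer's last k bases to equal them.
Comparing (forward last k vs required): k=1: C vs C ✓; k=2: CC vs CC ✓; k=3: GCC vs CCT ✗; k=4: CGCC vs CCTC ✗; k=5: CCGCC vs CCTCA ✗; k=6: TCCGCC vs CCTCAC ✗; k=7: CTCCGCC vs CCTCACA ✗.
Perfect overlaps at k = 1, 2; the largest is 2.

Longest perfect overlap: 2 complementary base pairs; below the dimer-risk threshold (threshold 3).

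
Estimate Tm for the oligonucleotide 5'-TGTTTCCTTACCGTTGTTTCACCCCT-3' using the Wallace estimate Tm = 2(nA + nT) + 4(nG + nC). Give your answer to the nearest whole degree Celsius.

76°C

Base counts: A=2, T=12, G=3, C=9 (length 26).
Tm = 2·(2+12) + 4·(3+9) = 2·14 + 4·12 = 28 + 48 = 76°C.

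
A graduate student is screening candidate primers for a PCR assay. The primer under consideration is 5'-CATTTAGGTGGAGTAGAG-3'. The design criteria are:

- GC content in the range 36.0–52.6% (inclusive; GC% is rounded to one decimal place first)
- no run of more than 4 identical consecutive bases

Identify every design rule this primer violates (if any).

Meets all criteria.

Base counts: A=5, T=5, G=7, C=1 (length 18).
GC content: GC 8/18 = 44.4% ✓
homopolymer run: longest run = 3 ✓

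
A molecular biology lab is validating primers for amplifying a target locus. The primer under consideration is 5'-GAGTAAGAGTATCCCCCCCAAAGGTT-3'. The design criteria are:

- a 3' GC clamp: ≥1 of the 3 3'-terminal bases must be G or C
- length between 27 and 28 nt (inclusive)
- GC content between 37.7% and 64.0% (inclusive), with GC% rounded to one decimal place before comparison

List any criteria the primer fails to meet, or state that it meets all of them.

Fails: length.

Base counts: A=8, T=5, G=6, C=7 (length 26).
GC clamp: 3' end GTT has 1 G/C ✓
length: length 26, outside 27–28 ✗
GC content: GC 13/26 = 50.0% ✓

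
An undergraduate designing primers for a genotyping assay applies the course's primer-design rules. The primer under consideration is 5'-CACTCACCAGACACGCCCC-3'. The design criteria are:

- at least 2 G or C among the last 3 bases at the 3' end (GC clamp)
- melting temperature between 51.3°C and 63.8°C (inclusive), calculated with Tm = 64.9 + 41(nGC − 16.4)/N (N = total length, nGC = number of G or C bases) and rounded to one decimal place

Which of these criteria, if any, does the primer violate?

Base counts: A=5, T=1, G=2, C=11 (length 19).
GC clamp: 3' end CCC has 3 G/C ✓
Tm: Tm = 64.9 + 41·(13 − 16.4)/19 = 57.6°C ✓

Meets all criteria.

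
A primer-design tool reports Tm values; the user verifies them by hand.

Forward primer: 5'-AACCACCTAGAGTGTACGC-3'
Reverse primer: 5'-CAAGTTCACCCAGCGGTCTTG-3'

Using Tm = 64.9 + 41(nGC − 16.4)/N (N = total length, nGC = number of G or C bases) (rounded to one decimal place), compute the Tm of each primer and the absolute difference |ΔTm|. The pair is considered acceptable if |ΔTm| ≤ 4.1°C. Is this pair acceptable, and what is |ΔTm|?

|ΔTm| = 5.2°C; the pair is not acceptable.

Forward: G+C = 10, N = 19 → Tm = 64.9 + 41·(10 − 16.4)/19 = 51.1°C.
Reverse: G+C = 12, N = 21 → Tm = 64.9 + 41·(12 − 16.4)/21 = 56.3°C.
|ΔTm| = |51.1 − 56.3| = 5.2°C, > 4.1°C.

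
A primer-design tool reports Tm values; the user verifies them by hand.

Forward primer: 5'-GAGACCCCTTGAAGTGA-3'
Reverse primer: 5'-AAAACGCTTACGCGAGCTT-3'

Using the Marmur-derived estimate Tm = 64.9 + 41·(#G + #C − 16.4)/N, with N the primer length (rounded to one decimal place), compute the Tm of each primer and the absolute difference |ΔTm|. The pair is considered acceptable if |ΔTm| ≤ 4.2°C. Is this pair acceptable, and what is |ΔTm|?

|ΔTm| = 1.8°C; the pair is acceptable.

Forward: G+C = 9, N = 17 → Tm = 64.9 + 41·(9 − 16.4)/17 = 47.1°C.
Reverse: G+C = 9, N = 19 → Tm = 64.9 + 41·(9 − 16.4)/19 = 48.9°C.
|ΔTm| = |47.1 − 48.9| = 1.8°C, ≤ 4.2°C.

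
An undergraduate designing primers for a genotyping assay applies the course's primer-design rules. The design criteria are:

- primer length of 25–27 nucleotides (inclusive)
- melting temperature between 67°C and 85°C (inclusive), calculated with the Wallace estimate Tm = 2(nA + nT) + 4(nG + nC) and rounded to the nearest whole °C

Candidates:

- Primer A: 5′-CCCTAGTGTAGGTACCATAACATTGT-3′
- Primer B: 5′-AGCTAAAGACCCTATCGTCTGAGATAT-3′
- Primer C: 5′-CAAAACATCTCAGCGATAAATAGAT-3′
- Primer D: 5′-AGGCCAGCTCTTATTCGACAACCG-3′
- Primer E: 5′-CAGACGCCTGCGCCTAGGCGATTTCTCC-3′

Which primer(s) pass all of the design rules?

Primer A and Primer B.

Primer A (26 nt, A=7 T=8 G=5 C=6): length 26 ✓; Tm = 2·15 + 4·11 = 74°C ✓ — passes.
Primer B (27 nt, A=9 T=7 G=5 C=6): length 27 ✓; Tm = 2·16 + 4·11 = 76°C ✓ — passes.
Primer C (25 nt, A=12 T=5 G=3 C=5): length 25 ✓; Tm = 2·17 + 4·8 = 66°C, outside 67–85°C ✗ — fails.
Primer D (24 nt, A=6 T=5 G=5 C=8): length 24, outside 25–27 ✗; Tm = 2·11 + 4·13 = 74°C ✓ — fails.
Primer E (28 nt, A=4 T=6 G=7 C=11): length 28, outside 25–27 ✗; Tm = 2·10 + 4·18 = 92°C, outside 67–85°C ✗ — fails.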